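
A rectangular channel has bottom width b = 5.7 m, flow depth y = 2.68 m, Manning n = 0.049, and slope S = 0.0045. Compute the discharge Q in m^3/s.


For a rectangular channel, the cross-sectional area A = b * y = 5.7 * 2.68 = 15.28 m^2.
The wetted perimeter P = b + 2y = 5.7 + 2*2.68 = 11.06 m.
Hydraulic radius R = A/P = 15.28/11.06 = 1.3812 m.
Velocity V = (1/n)*R^(2/3)*S^(1/2) = (1/0.049)*1.3812^(2/3)*0.0045^(1/2) = 1.6979 m/s.
Discharge Q = A * V = 15.28 * 1.6979 = 25.937 m^3/s.

25.937


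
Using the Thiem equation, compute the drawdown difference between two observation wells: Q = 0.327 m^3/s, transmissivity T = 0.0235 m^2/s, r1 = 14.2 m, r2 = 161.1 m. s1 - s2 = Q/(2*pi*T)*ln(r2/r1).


Thiem equation: s1 - s2 = Q/(2*pi*T) * ln(r2/r1).
ln(r2/r1) = ln(161.1/14.2) = 2.4288.
Q/(2*pi*T) = 0.327 / (2*pi*0.0235) = 0.327 / 0.1477 = 2.2146.
s1 - s2 = 2.2146 * 2.4288 = 5.3788 m.

5.3788


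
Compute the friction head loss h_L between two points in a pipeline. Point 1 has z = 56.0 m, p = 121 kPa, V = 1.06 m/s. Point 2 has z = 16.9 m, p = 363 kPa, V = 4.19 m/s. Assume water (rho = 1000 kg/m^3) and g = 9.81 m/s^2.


Total head at each section: H = z + p/(rho*g) + V^2/(2g).
H1 = 56.0 + 121*1000/(1000*9.81) + 1.06^2/(2*9.81)
   = 56.0 + 12.334 + 0.0573
   = 68.392 m.
H2 = 16.9 + 363*1000/(1000*9.81) + 4.19^2/(2*9.81)
   = 16.9 + 37.003 + 0.8948
   = 54.798 m.
h_L = H1 - H2 = 68.392 - 54.798 = 13.594 m.

13.594


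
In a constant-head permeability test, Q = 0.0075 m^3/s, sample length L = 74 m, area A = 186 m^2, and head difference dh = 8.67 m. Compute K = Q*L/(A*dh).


From K = Q*L / (A*dh):
Numerator: Q*L = 0.0075 * 74 = 0.555.
Denominator: A*dh = 186 * 8.67 = 1612.62.
K = 0.555 / 1612.62 = 0.000344 m/s.

0.000344


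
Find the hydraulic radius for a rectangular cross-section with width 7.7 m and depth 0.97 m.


For a rectangular section:
Flow area A = b * y = 7.7 * 0.97 = 7.47 m^2.
Wetted perimeter P = b + 2y = 7.7 + 2*0.97 = 9.64 m.
Hydraulic radius R = A/P = 7.47 / 9.64 = 0.7748 m.

0.7748


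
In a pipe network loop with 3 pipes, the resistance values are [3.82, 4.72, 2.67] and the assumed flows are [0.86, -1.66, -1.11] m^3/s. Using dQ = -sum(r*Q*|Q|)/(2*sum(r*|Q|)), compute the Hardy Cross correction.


Numerator terms (r*Q*|Q|): 3.82*0.86*|0.86| = 2.8253; 4.72*-1.66*|-1.66| = -13.0064; 2.67*-1.11*|-1.11| = -3.2897.
Sum of numerator = -13.4709.
Denominator terms (r*|Q|): 3.82*|0.86| = 3.2852; 4.72*|-1.66| = 7.8352; 2.67*|-1.11| = 2.9637.
2 * sum of denominator = 2 * 14.0841 = 28.1682.
dQ = --13.4709 / 28.1682 = 0.4782 m^3/s.

0.4782


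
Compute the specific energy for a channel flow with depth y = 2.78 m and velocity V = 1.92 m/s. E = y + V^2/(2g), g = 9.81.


Specific energy E = y + V^2/(2g).
Velocity head = V^2/(2g) = 1.92^2 / (2*9.81) = 3.6864 / 19.62 = 0.1879 m.
E = 2.78 + 0.1879 = 2.9679 m.

2.9679


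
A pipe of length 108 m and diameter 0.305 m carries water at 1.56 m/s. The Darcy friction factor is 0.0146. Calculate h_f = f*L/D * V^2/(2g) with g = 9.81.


Darcy-Weisbach equation: h_f = f * (L/D) * V^2/(2g).
f * L/D = 0.0146 * 108/0.305 = 5.1698.
V^2/(2g) = 1.56^2 / (2*9.81) = 2.4336 / 19.62 = 0.124 m.
h_f = 5.1698 * 0.124 = 0.641 m.

0.641


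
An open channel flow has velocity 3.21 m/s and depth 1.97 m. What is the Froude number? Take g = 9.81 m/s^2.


The Froude number is defined as Fr = V / sqrt(g*y).
g*y = 9.81 * 1.97 = 19.3257.
sqrt(g*y) = sqrt(19.3257) = 4.3961.
Fr = 3.21 / 4.3961 = 0.7302.

0.7302


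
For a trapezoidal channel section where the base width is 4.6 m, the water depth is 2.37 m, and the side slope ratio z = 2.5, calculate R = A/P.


For a trapezoidal section with side slope z:
A = (b + z*y)*y = (4.6 + 2.5*2.37)*2.37 = 24.944 m^2.
P = b + 2*y*sqrt(1 + z^2) = 4.6 + 2*2.37*sqrt(1 + 2.5^2) = 17.363 m.
R = A/P = 24.944 / 17.363 = 1.4366 m.

1.4366


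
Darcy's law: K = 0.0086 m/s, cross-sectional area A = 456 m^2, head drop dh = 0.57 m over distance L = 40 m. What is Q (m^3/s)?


Darcy's law: Q = K * A * i, where i = dh/L.
Hydraulic gradient i = 0.57 / 40 = 0.01425.
Q = 0.0086 * 456 * 0.01425
  = 0.0559 m^3/s.

0.0559


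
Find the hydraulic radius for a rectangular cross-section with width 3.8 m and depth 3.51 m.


For a rectangular section:
Flow area A = b * y = 3.8 * 3.51 = 13.34 m^2.
Wetted perimeter P = b + 2y = 3.8 + 2*3.51 = 10.82 m.
Hydraulic radius R = A/P = 13.34 / 10.82 = 1.2327 m.

1.2327


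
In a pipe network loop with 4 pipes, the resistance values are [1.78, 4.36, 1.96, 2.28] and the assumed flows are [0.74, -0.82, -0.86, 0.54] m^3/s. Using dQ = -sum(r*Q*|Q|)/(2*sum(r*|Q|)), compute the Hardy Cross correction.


Numerator terms (r*Q*|Q|): 1.78*0.74*|0.74| = 0.9747; 4.36*-0.82*|-0.82| = -2.9317; 1.96*-0.86*|-0.86| = -1.4496; 2.28*0.54*|0.54| = 0.6648.
Sum of numerator = -2.7417.
Denominator terms (r*|Q|): 1.78*|0.74| = 1.3172; 4.36*|-0.82| = 3.5752; 1.96*|-0.86| = 1.6856; 2.28*|0.54| = 1.2312.
2 * sum of denominator = 2 * 7.8092 = 15.6184.
dQ = --2.7417 / 15.6184 = 0.1755 m^3/s.

0.1755


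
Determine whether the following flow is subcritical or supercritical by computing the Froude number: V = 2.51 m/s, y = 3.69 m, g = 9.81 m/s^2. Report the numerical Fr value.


The Froude number is defined as Fr = V / sqrt(g*y).
g*y = 9.81 * 3.69 = 36.1989.
sqrt(g*y) = sqrt(36.1989) = 6.0166.
Fr = 2.51 / 6.0166 = 0.4172.
Since Fr < 1, the flow is subcritical.

0.4172


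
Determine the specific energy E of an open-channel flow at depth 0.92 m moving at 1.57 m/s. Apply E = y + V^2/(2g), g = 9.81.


Specific energy E = y + V^2/(2g).
Velocity head = V^2/(2g) = 1.57^2 / (2*9.81) = 2.4649 / 19.62 = 0.1256 m.
E = 0.92 + 0.1256 = 1.0456 m.

1.0456


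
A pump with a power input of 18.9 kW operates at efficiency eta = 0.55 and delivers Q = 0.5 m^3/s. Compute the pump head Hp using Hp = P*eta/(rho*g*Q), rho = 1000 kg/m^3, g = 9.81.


Pump head formula: Hp = P * eta / (rho * g * Q).
Numerator: P * eta = 18.9 * 1000 * 0.55 = 10395.0 W.
Denominator: rho * g * Q = 1000 * 9.81 * 0.5 = 4905.0.
Hp = 10395.0 / 4905.0 = 2.12 m.

2.12


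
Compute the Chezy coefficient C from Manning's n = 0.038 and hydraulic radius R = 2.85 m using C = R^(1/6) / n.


The Chezy coefficient relates to Manning's n through C = R^(1/6) / n.
R^(1/6) = 2.85^(1/6) = 1.190714.
C = 1.190714 / 0.038 = 31.33 m^(1/2)/s.

31.33


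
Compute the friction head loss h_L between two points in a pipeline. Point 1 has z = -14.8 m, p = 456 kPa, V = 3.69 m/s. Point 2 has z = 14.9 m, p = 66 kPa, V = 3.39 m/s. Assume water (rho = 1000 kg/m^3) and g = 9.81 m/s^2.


Total head at each section: H = z + p/(rho*g) + V^2/(2g).
H1 = -14.8 + 456*1000/(1000*9.81) + 3.69^2/(2*9.81)
   = -14.8 + 46.483 + 0.694
   = 32.377 m.
H2 = 14.9 + 66*1000/(1000*9.81) + 3.39^2/(2*9.81)
   = 14.9 + 6.728 + 0.5857
   = 22.214 m.
h_L = H1 - H2 = 32.377 - 22.214 = 10.164 m.

10.164


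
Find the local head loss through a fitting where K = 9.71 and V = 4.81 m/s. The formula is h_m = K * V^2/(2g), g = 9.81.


Minor loss formula: h_m = K * V^2/(2g).
V^2 = 4.81^2 = 23.1361.
V^2/(2g) = 23.1361 / 19.62 = 1.1792 m.
h_m = 9.71 * 1.1792 = 11.4501 m.

11.4501


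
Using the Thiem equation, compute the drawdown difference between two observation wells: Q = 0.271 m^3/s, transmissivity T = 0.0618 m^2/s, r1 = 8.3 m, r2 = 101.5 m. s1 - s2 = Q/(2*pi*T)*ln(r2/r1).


Thiem equation: s1 - s2 = Q/(2*pi*T) * ln(r2/r1).
ln(r2/r1) = ln(101.5/8.3) = 2.5038.
Q/(2*pi*T) = 0.271 / (2*pi*0.0618) = 0.271 / 0.3883 = 0.6979.
s1 - s2 = 0.6979 * 2.5038 = 1.7474 m.

1.7474


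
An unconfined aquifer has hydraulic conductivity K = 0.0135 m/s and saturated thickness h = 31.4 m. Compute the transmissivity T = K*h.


Transmissivity is defined as T = K * h.
T = 0.0135 * 31.4
  = 0.4239 m^2/s.

0.4239


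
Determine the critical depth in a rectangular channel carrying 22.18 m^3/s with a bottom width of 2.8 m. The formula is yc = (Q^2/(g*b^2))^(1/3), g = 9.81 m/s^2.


Using yc = (Q^2 / (g * b^2))^(1/3):
Q^2 = 22.18^2 = 491.95.
g * b^2 = 9.81 * 2.8^2 = 9.81 * 7.84 = 76.91.
Q^2 / (g*b^2) = 491.95 / 76.91 = 6.3964.
yc = 6.3964^(1/3) = 1.8563 m.

1.8563


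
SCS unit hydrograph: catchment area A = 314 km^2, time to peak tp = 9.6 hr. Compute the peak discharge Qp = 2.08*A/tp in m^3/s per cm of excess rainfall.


SCS formula: Qp = 2.08 * A / tp.
Qp = 2.08 * 314 / 9.6
   = 653.12 / 9.6
   = 68.03 m^3/s per cm.

68.03


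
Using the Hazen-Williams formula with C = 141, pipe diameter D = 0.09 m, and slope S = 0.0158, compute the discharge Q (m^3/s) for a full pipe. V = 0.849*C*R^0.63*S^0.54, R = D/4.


For a full circular pipe, R = D/4 = 0.09/4 = 0.0225 m.
V = 0.849 * 141 * 0.0225^0.63 * 0.0158^0.54
  = 0.849 * 141 * 0.091596 * 0.106482
  = 1.1676 m/s.
Pipe area A = pi*D^2/4 = pi*0.09^2/4 = 0.0064 m^2.
Q = A * V = 0.0064 * 1.1676 = 0.0074 m^3/s.

0.0074


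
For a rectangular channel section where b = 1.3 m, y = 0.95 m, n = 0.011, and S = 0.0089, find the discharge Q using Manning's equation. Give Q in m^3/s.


For a rectangular channel, the cross-sectional area A = b * y = 1.3 * 0.95 = 1.23 m^2.
The wetted perimeter P = b + 2y = 1.3 + 2*0.95 = 3.2 m.
Hydraulic radius R = A/P = 1.23/3.2 = 0.3859 m.
Velocity V = (1/n)*R^(2/3)*S^(1/2) = (1/0.011)*0.3859^(2/3)*0.0089^(1/2) = 4.5462 m/s.
Discharge Q = A * V = 1.23 * 4.5462 = 5.615 m^3/s.

5.615


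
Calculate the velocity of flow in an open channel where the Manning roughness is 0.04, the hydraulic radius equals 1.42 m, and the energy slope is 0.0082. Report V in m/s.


Manning's equation gives V = (1/n) * R^(2/3) * S^(1/2).
First, compute R^(2/3) = 1.42^(2/3) = 1.2634.
Next, S^(1/2) = 0.0082^(1/2) = 0.090554.
Then 1/n = 1/0.04 = 25.0.
V = 25.0 * 1.2634 * 0.090554 = 2.86 m/s.

2.86


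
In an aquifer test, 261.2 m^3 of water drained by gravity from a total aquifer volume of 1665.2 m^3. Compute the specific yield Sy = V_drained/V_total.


Specific yield Sy = Volume drained / Total volume.
Sy = 261.2 / 1665.2
   = 0.1569.

0.1569


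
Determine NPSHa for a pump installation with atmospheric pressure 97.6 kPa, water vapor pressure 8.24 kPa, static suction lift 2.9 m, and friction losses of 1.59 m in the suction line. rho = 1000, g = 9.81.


NPSHa = p_atm/(rho*g) - z_s - hf_s - p_vap/(rho*g).
p_atm/(rho*g) = 97.6*1000 / (1000*9.81) = 9.949 m.
p_vap/(rho*g) = 8.24*1000 / (1000*9.81) = 0.84 m.
NPSHa = 9.949 - 2.9 - 1.59 - 0.84
      = 4.62 m.

4.62


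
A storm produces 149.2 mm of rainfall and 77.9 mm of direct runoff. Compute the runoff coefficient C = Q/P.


The runoff coefficient C = runoff depth / rainfall depth.
C = 77.9 / 149.2
  = 0.5221.

0.5221


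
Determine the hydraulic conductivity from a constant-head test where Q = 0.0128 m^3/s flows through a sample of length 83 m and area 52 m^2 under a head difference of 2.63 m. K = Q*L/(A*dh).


From K = Q*L / (A*dh):
Numerator: Q*L = 0.0128 * 83 = 1.0624.
Denominator: A*dh = 52 * 2.63 = 136.76.
K = 1.0624 / 136.76 = 0.007768 m/s.

0.007768


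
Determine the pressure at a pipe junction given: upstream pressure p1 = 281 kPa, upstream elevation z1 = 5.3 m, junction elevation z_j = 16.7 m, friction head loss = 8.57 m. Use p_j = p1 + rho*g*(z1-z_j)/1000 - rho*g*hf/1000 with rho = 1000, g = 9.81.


Junction pressure: p_j = p1 + rho*g*(z1 - z_j)/1000 - rho*g*hf/1000.
Elevation term = 1000*9.81*(5.3 - 16.7)/1000 = -111.834 kPa.
Friction term = 1000*9.81*8.57/1000 = 84.072 kPa.
p_j = 281 + -111.834 - 84.072 = 85.09 kPa.

85.09


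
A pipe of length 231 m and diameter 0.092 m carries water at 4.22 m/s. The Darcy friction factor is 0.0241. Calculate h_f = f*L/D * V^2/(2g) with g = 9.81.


Darcy-Weisbach equation: h_f = f * (L/D) * V^2/(2g).
f * L/D = 0.0241 * 231/0.092 = 60.512.
V^2/(2g) = 4.22^2 / (2*9.81) = 17.8084 / 19.62 = 0.9077 m.
h_f = 60.512 * 0.9077 = 54.925 m.

54.925


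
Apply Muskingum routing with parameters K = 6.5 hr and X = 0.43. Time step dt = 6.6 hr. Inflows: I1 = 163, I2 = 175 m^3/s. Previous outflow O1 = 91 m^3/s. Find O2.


Muskingum coefficients:
denom = 2*K*(1-X) + dt = 2*6.5*(1-0.43) + 6.6 = 14.01.
C0 = (dt - 2*K*X)/denom = (6.6 - 2*6.5*0.43)/14.01 = 0.0721.
C1 = (dt + 2*K*X)/denom = (6.6 + 2*6.5*0.43)/14.01 = 0.8701.
C2 = (2*K*(1-X) - dt)/denom = 0.0578.
O2 = C0*I2 + C1*I1 + C2*O1
   = 0.0721*175 + 0.8701*163 + 0.0578*91
   = 159.7 m^3/s.

159.7


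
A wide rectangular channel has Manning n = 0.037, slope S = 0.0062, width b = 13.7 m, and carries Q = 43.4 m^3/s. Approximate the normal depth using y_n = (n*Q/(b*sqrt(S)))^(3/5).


We use the wide-channel approximation y_n = (n*Q/(b*sqrt(S)))^(3/5).
sqrt(S) = sqrt(0.0062) = 0.07874.
Numerator: n*Q = 0.037 * 43.4 = 1.6058.
Denominator: b*sqrt(S) = 13.7 * 0.07874 = 1.078738.
arg = 1.4886.
y_n = 1.4886^(3/5) = 1.2696 m.

1.2696


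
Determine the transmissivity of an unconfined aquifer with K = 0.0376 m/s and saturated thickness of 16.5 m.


Transmissivity is defined as T = K * h.
T = 0.0376 * 16.5
  = 0.6204 m^2/s.

0.6204


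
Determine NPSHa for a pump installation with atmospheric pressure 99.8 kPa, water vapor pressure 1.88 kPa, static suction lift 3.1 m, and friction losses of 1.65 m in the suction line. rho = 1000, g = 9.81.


NPSHa = p_atm/(rho*g) - z_s - hf_s - p_vap/(rho*g).
p_atm/(rho*g) = 99.8*1000 / (1000*9.81) = 10.173 m.
p_vap/(rho*g) = 1.88*1000 / (1000*9.81) = 0.192 m.
NPSHa = 10.173 - 3.1 - 1.65 - 0.192
      = 5.23 m.

5.23


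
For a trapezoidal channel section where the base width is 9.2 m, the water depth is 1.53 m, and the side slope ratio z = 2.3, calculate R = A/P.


For a trapezoidal section with side slope z:
A = (b + z*y)*y = (9.2 + 2.3*1.53)*1.53 = 19.46 m^2.
P = b + 2*y*sqrt(1 + z^2) = 9.2 + 2*1.53*sqrt(1 + 2.3^2) = 16.874 m.
R = A/P = 19.46 / 16.874 = 1.1532 m.

1.1532


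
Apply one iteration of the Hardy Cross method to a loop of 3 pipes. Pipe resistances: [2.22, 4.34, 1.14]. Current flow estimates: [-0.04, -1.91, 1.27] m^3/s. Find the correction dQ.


Numerator terms (r*Q*|Q|): 2.22*-0.04*|-0.04| = -0.0036; 4.34*-1.91*|-1.91| = -15.8328; 1.14*1.27*|1.27| = 1.8387.
Sum of numerator = -13.9976.
Denominator terms (r*|Q|): 2.22*|-0.04| = 0.0888; 4.34*|-1.91| = 8.2894; 1.14*|1.27| = 1.4478.
2 * sum of denominator = 2 * 9.826 = 19.652.
dQ = --13.9976 / 19.652 = 0.7123 m^3/s.

0.7123


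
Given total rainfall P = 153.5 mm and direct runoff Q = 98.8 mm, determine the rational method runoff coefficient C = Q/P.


The runoff coefficient C = runoff depth / rainfall depth.
C = 98.8 / 153.5
  = 0.6436.

0.6436


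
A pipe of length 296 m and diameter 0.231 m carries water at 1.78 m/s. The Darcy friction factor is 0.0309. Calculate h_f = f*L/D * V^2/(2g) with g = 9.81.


Darcy-Weisbach equation: h_f = f * (L/D) * V^2/(2g).
f * L/D = 0.0309 * 296/0.231 = 39.5948.
V^2/(2g) = 1.78^2 / (2*9.81) = 3.1684 / 19.62 = 0.1615 m.
h_f = 39.5948 * 0.1615 = 6.394 m.

6.394


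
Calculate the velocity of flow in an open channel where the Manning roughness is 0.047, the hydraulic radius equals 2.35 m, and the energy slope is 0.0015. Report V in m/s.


Manning's equation gives V = (1/n) * R^(2/3) * S^(1/2).
First, compute R^(2/3) = 2.35^(2/3) = 1.7676.
Next, S^(1/2) = 0.0015^(1/2) = 0.03873.
Then 1/n = 1/0.047 = 21.28.
V = 21.28 * 1.7676 * 0.03873 = 1.4566 m/s.

1.4566


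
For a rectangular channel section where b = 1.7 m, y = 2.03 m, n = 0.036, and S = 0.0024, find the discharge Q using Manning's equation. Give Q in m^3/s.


For a rectangular channel, the cross-sectional area A = b * y = 1.7 * 2.03 = 3.45 m^2.
The wetted perimeter P = b + 2y = 1.7 + 2*2.03 = 5.76 m.
Hydraulic radius R = A/P = 3.45/5.76 = 0.5991 m.
Velocity V = (1/n)*R^(2/3)*S^(1/2) = (1/0.036)*0.5991^(2/3)*0.0024^(1/2) = 0.9671 m/s.
Discharge Q = A * V = 3.45 * 0.9671 = 3.338 m^3/s.

3.338


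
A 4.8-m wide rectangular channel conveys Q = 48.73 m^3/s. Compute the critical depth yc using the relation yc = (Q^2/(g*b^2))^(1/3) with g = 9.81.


Using yc = (Q^2 / (g * b^2))^(1/3):
Q^2 = 48.73^2 = 2374.61.
g * b^2 = 9.81 * 4.8^2 = 9.81 * 23.04 = 226.02.
Q^2 / (g*b^2) = 2374.61 / 226.02 = 10.5062.
yc = 10.5062^(1/3) = 2.1902 m.

2.1902


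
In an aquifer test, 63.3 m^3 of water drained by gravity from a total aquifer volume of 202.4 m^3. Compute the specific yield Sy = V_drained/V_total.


Specific yield Sy = Volume drained / Total volume.
Sy = 63.3 / 202.4
   = 0.3127.

0.3127


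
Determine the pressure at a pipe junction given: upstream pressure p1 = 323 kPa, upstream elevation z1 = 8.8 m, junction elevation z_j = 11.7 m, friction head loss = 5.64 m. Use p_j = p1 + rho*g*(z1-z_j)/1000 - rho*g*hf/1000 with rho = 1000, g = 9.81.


Junction pressure: p_j = p1 + rho*g*(z1 - z_j)/1000 - rho*g*hf/1000.
Elevation term = 1000*9.81*(8.8 - 11.7)/1000 = -28.449 kPa.
Friction term = 1000*9.81*5.64/1000 = 55.328 kPa.
p_j = 323 + -28.449 - 55.328 = 239.22 kPa.

239.22


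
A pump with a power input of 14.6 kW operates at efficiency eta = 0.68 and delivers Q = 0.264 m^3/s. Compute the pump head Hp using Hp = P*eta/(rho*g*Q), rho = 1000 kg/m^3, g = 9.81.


Pump head formula: Hp = P * eta / (rho * g * Q).
Numerator: P * eta = 14.6 * 1000 * 0.68 = 9928.0 W.
Denominator: rho * g * Q = 1000 * 9.81 * 0.264 = 2589.84.
Hp = 9928.0 / 2589.84 = 3.83 m.

3.83


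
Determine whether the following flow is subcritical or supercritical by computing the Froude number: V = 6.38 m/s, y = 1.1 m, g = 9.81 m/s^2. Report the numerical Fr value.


The Froude number is defined as Fr = V / sqrt(g*y).
g*y = 9.81 * 1.1 = 10.791.
sqrt(g*y) = sqrt(10.791) = 3.285.
Fr = 6.38 / 3.285 = 1.9422.
Since Fr > 1, the flow is supercritical.

1.9422


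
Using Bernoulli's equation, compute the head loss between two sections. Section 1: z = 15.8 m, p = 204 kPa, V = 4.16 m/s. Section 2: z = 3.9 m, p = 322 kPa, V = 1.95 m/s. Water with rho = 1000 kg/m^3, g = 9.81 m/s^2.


Total head at each section: H = z + p/(rho*g) + V^2/(2g).
H1 = 15.8 + 204*1000/(1000*9.81) + 4.16^2/(2*9.81)
   = 15.8 + 20.795 + 0.882
   = 37.477 m.
H2 = 3.9 + 322*1000/(1000*9.81) + 1.95^2/(2*9.81)
   = 3.9 + 32.824 + 0.1938
   = 36.917 m.
h_L = H1 - H2 = 37.477 - 36.917 = 0.56 m.

0.56


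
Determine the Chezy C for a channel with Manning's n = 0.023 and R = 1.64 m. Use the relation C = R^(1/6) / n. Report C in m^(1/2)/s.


The Chezy coefficient relates to Manning's n through C = R^(1/6) / n.
R^(1/6) = 1.64^(1/6) = 1.085944.
C = 1.085944 / 0.023 = 47.21 m^(1/2)/s.

47.21


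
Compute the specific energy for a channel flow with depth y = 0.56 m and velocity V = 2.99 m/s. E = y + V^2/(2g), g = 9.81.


Specific energy E = y + V^2/(2g).
Velocity head = V^2/(2g) = 2.99^2 / (2*9.81) = 8.9401 / 19.62 = 0.4557 m.
E = 0.56 + 0.4557 = 1.0157 m.

1.0157


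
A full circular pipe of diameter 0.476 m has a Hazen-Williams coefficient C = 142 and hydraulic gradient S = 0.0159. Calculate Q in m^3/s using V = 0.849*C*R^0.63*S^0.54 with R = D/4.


For a full circular pipe, R = D/4 = 0.476/4 = 0.119 m.
V = 0.849 * 142 * 0.119^0.63 * 0.0159^0.54
  = 0.849 * 142 * 0.261574 * 0.106845
  = 3.3693 m/s.
Pipe area A = pi*D^2/4 = pi*0.476^2/4 = 0.178 m^2.
Q = A * V = 0.178 * 3.3693 = 0.5996 m^3/s.

0.5996


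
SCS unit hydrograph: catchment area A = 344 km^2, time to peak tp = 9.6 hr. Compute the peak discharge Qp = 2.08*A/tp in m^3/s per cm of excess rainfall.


SCS formula: Qp = 2.08 * A / tp.
Qp = 2.08 * 344 / 9.6
   = 715.52 / 9.6
   = 74.53 m^3/s per cm.

74.53


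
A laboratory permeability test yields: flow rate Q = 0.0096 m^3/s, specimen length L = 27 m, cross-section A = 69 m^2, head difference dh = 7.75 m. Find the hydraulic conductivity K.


From K = Q*L / (A*dh):
Numerator: Q*L = 0.0096 * 27 = 0.2592.
Denominator: A*dh = 69 * 7.75 = 534.75.
K = 0.2592 / 534.75 = 0.000485 m/s.

0.000485


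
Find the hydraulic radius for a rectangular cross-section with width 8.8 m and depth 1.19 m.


For a rectangular section:
Flow area A = b * y = 8.8 * 1.19 = 10.47 m^2.
Wetted perimeter P = b + 2y = 8.8 + 2*1.19 = 11.18 m.
Hydraulic radius R = A/P = 10.47 / 11.18 = 0.9367 m.

0.9367


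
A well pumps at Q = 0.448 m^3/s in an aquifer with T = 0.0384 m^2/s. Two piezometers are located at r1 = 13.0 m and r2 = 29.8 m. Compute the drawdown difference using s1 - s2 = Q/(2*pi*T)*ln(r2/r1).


Thiem equation: s1 - s2 = Q/(2*pi*T) * ln(r2/r1).
ln(r2/r1) = ln(29.8/13.0) = 0.8296.
Q/(2*pi*T) = 0.448 / (2*pi*0.0384) = 0.448 / 0.2413 = 1.8568.
s1 - s2 = 1.8568 * 0.8296 = 1.5403 m.

1.5403


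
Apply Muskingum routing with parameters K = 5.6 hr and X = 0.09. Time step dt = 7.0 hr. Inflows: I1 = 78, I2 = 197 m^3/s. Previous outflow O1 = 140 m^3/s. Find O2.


Muskingum coefficients:
denom = 2*K*(1-X) + dt = 2*5.6*(1-0.09) + 7.0 = 17.192.
C0 = (dt - 2*K*X)/denom = (7.0 - 2*5.6*0.09)/17.192 = 0.3485.
C1 = (dt + 2*K*X)/denom = (7.0 + 2*5.6*0.09)/17.192 = 0.4658.
C2 = (2*K*(1-X) - dt)/denom = 0.1857.
O2 = C0*I2 + C1*I1 + C2*O1
   = 0.3485*197 + 0.4658*78 + 0.1857*140
   = 130.99 m^3/s.

130.99


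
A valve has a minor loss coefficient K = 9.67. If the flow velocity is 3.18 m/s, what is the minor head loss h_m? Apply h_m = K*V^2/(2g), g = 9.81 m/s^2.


Minor loss formula: h_m = K * V^2/(2g).
V^2 = 3.18^2 = 10.1124.
V^2/(2g) = 10.1124 / 19.62 = 0.5154 m.
h_m = 9.67 * 0.5154 = 4.984 m.

4.984


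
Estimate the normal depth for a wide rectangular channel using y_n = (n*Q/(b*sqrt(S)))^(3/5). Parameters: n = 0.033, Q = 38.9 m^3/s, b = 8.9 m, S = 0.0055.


We use the wide-channel approximation y_n = (n*Q/(b*sqrt(S)))^(3/5).
sqrt(S) = sqrt(0.0055) = 0.074162.
Numerator: n*Q = 0.033 * 38.9 = 1.2837.
Denominator: b*sqrt(S) = 8.9 * 0.074162 = 0.660042.
arg = 1.9449.
y_n = 1.9449^(3/5) = 1.4905 m.

1.4905


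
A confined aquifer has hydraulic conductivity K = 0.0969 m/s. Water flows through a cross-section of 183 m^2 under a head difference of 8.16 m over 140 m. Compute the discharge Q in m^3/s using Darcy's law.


Darcy's law: Q = K * A * i, where i = dh/L.
Hydraulic gradient i = 8.16 / 140 = 0.058286.
Q = 0.0969 * 183 * 0.058286
  = 1.0336 m^3/s.

1.0336


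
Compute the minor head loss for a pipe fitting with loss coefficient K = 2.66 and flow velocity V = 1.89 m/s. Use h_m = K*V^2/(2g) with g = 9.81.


Minor loss formula: h_m = K * V^2/(2g).
V^2 = 1.89^2 = 3.5721.
V^2/(2g) = 3.5721 / 19.62 = 0.1821 m.
h_m = 2.66 * 0.1821 = 0.4843 m.

0.4843


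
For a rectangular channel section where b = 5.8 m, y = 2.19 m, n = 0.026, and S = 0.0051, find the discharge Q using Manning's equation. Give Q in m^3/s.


For a rectangular channel, the cross-sectional area A = b * y = 5.8 * 2.19 = 12.7 m^2.
The wetted perimeter P = b + 2y = 5.8 + 2*2.19 = 10.18 m.
Hydraulic radius R = A/P = 12.7/10.18 = 1.2477 m.
Velocity V = (1/n)*R^(2/3)*S^(1/2) = (1/0.026)*1.2477^(2/3)*0.0051^(1/2) = 3.1834 m/s.
Discharge Q = A * V = 12.7 * 3.1834 = 40.436 m^3/s.

40.436


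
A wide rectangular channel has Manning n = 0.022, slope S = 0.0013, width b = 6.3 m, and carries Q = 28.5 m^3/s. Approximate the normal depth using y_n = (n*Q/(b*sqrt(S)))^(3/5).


We use the wide-channel approximation y_n = (n*Q/(b*sqrt(S)))^(3/5).
sqrt(S) = sqrt(0.0013) = 0.036056.
Numerator: n*Q = 0.022 * 28.5 = 0.627.
Denominator: b*sqrt(S) = 6.3 * 0.036056 = 0.227153.
arg = 2.7603.
y_n = 2.7603^(3/5) = 1.839 m.

1.839


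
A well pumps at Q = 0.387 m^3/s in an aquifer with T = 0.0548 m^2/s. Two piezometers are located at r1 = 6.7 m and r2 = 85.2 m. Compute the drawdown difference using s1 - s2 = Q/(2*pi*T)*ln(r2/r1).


Thiem equation: s1 - s2 = Q/(2*pi*T) * ln(r2/r1).
ln(r2/r1) = ln(85.2/6.7) = 2.5429.
Q/(2*pi*T) = 0.387 / (2*pi*0.0548) = 0.387 / 0.3443 = 1.124.
s1 - s2 = 1.124 * 2.5429 = 2.8581 m.

2.8581


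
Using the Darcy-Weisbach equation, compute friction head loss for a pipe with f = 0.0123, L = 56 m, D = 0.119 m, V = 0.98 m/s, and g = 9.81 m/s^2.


Darcy-Weisbach equation: h_f = f * (L/D) * V^2/(2g).
f * L/D = 0.0123 * 56/0.119 = 5.7882.
V^2/(2g) = 0.98^2 / (2*9.81) = 0.9604 / 19.62 = 0.049 m.
h_f = 5.7882 * 0.049 = 0.283 m.

0.283


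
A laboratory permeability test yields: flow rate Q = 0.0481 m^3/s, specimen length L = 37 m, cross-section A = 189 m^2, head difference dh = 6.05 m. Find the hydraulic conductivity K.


From K = Q*L / (A*dh):
Numerator: Q*L = 0.0481 * 37 = 1.7797.
Denominator: A*dh = 189 * 6.05 = 1143.45.
K = 1.7797 / 1143.45 = 0.001556 m/s.

0.001556


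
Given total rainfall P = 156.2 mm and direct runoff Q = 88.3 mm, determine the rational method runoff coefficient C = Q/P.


The runoff coefficient C = runoff depth / rainfall depth.
C = 88.3 / 156.2
  = 0.5653.

0.5653


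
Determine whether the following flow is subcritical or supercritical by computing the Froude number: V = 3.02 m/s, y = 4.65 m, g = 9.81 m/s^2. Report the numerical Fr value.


The Froude number is defined as Fr = V / sqrt(g*y).
g*y = 9.81 * 4.65 = 45.6165.
sqrt(g*y) = sqrt(45.6165) = 6.754.
Fr = 3.02 / 6.754 = 0.4471.
Since Fr < 1, the flow is subcritical.

0.4471


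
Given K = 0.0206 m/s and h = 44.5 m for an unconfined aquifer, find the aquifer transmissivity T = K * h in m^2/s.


Transmissivity is defined as T = K * h.
T = 0.0206 * 44.5
  = 0.9167 m^2/s.

0.9167


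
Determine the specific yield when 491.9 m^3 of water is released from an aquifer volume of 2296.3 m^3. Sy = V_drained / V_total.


Specific yield Sy = Volume drained / Total volume.
Sy = 491.9 / 2296.3
   = 0.2142.

0.2142


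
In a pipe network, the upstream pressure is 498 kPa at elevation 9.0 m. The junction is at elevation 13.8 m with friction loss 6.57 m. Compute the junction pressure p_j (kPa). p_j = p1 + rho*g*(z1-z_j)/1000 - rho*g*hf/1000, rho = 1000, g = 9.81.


Junction pressure: p_j = p1 + rho*g*(z1 - z_j)/1000 - rho*g*hf/1000.
Elevation term = 1000*9.81*(9.0 - 13.8)/1000 = -47.088 kPa.
Friction term = 1000*9.81*6.57/1000 = 64.452 kPa.
p_j = 498 + -47.088 - 64.452 = 386.46 kPa.

386.46


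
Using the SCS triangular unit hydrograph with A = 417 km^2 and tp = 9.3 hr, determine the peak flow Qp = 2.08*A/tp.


SCS formula: Qp = 2.08 * A / tp.
Qp = 2.08 * 417 / 9.3
   = 867.36 / 9.3
   = 93.26 m^3/s per cm.

93.26


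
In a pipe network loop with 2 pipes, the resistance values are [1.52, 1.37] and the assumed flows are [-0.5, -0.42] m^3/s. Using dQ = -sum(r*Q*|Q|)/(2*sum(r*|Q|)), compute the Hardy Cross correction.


Numerator terms (r*Q*|Q|): 1.52*-0.5*|-0.5| = -0.38; 1.37*-0.42*|-0.42| = -0.2417.
Sum of numerator = -0.6217.
Denominator terms (r*|Q|): 1.52*|-0.5| = 0.76; 1.37*|-0.42| = 0.5754.
2 * sum of denominator = 2 * 1.3354 = 2.6708.
dQ = --0.6217 / 2.6708 = 0.2328 m^3/s.

0.2328


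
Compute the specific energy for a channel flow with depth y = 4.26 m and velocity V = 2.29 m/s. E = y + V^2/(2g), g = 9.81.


Specific energy E = y + V^2/(2g).
Velocity head = V^2/(2g) = 2.29^2 / (2*9.81) = 5.2441 / 19.62 = 0.2673 m.
E = 4.26 + 0.2673 = 4.5273 m.

4.5273


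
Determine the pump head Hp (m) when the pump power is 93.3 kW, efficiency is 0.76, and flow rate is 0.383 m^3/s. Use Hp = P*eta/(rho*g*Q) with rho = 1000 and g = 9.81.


Pump head formula: Hp = P * eta / (rho * g * Q).
Numerator: P * eta = 93.3 * 1000 * 0.76 = 70908.0 W.
Denominator: rho * g * Q = 1000 * 9.81 * 0.383 = 3757.23.
Hp = 70908.0 / 3757.23 = 18.87 m.

18.87


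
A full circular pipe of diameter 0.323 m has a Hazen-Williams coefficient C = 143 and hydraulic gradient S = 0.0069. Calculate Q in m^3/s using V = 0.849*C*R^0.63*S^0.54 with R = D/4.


For a full circular pipe, R = D/4 = 0.323/4 = 0.0808 m.
V = 0.849 * 143 * 0.0808^0.63 * 0.0069^0.54
  = 0.849 * 143 * 0.20488 * 0.068074
  = 1.6933 m/s.
Pipe area A = pi*D^2/4 = pi*0.323^2/4 = 0.0819 m^2.
Q = A * V = 0.0819 * 1.6933 = 0.1387 m^3/s.

0.1387


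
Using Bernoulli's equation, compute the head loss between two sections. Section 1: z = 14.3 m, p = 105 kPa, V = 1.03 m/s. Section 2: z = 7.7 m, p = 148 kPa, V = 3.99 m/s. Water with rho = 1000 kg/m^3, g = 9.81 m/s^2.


Total head at each section: H = z + p/(rho*g) + V^2/(2g).
H1 = 14.3 + 105*1000/(1000*9.81) + 1.03^2/(2*9.81)
   = 14.3 + 10.703 + 0.0541
   = 25.057 m.
H2 = 7.7 + 148*1000/(1000*9.81) + 3.99^2/(2*9.81)
   = 7.7 + 15.087 + 0.8114
   = 23.598 m.
h_L = H1 - H2 = 25.057 - 23.598 = 1.459 m.

1.459


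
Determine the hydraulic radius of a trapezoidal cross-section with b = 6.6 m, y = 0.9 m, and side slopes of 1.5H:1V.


For a trapezoidal section with side slope z:
A = (b + z*y)*y = (6.6 + 1.5*0.9)*0.9 = 7.155 m^2.
P = b + 2*y*sqrt(1 + z^2) = 6.6 + 2*0.9*sqrt(1 + 1.5^2) = 9.845 m.
R = A/P = 7.155 / 9.845 = 0.7268 m.

0.7268


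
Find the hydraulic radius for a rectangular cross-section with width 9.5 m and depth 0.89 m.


For a rectangular section:
Flow area A = b * y = 9.5 * 0.89 = 8.46 m^2.
Wetted perimeter P = b + 2y = 9.5 + 2*0.89 = 11.28 m.
Hydraulic radius R = A/P = 8.46 / 11.28 = 0.7496 m.

0.7496


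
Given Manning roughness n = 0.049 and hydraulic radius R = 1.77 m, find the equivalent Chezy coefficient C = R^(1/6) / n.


The Chezy coefficient relates to Manning's n through C = R^(1/6) / n.
R^(1/6) = 1.77^(1/6) = 1.099838.
C = 1.099838 / 0.049 = 22.45 m^(1/2)/s.

22.45


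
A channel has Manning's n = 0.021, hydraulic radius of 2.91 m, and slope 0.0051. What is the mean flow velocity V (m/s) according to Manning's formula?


Manning's equation gives V = (1/n) * R^(2/3) * S^(1/2).
First, compute R^(2/3) = 2.91^(2/3) = 2.0383.
Next, S^(1/2) = 0.0051^(1/2) = 0.071414.
Then 1/n = 1/0.021 = 47.62.
V = 47.62 * 2.0383 * 0.071414 = 6.9315 m/s.

6.9315


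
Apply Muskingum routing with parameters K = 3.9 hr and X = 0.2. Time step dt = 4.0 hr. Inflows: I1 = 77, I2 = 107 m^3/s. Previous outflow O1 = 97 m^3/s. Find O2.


Muskingum coefficients:
denom = 2*K*(1-X) + dt = 2*3.9*(1-0.2) + 4.0 = 10.24.
C0 = (dt - 2*K*X)/denom = (4.0 - 2*3.9*0.2)/10.24 = 0.2383.
C1 = (dt + 2*K*X)/denom = (4.0 + 2*3.9*0.2)/10.24 = 0.543.
C2 = (2*K*(1-X) - dt)/denom = 0.2188.
O2 = C0*I2 + C1*I1 + C2*O1
   = 0.2383*107 + 0.543*77 + 0.2188*97
   = 88.52 m^3/s.

88.52


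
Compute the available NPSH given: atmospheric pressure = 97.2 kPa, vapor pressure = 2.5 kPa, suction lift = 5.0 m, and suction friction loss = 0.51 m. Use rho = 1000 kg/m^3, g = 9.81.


NPSHa = p_atm/(rho*g) - z_s - hf_s - p_vap/(rho*g).
p_atm/(rho*g) = 97.2*1000 / (1000*9.81) = 9.908 m.
p_vap/(rho*g) = 2.5*1000 / (1000*9.81) = 0.255 m.
NPSHa = 9.908 - 5.0 - 0.51 - 0.255
      = 4.14 m.

4.14


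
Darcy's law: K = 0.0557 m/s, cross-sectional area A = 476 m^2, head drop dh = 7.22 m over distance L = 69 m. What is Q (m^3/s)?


Darcy's law: Q = K * A * i, where i = dh/L.
Hydraulic gradient i = 7.22 / 69 = 0.104638.
Q = 0.0557 * 476 * 0.104638
  = 2.7743 m^3/s.

2.7743


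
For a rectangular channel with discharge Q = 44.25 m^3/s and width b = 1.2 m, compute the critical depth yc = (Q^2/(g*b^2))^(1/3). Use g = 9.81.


Using yc = (Q^2 / (g * b^2))^(1/3):
Q^2 = 44.25^2 = 1958.06.
g * b^2 = 9.81 * 1.2^2 = 9.81 * 1.44 = 14.13.
Q^2 / (g*b^2) = 1958.06 / 14.13 = 138.5747.
yc = 138.5747^(1/3) = 5.1753 m.

5.1753


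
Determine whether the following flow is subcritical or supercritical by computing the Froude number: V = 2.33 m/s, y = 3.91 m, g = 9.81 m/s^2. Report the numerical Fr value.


The Froude number is defined as Fr = V / sqrt(g*y).
g*y = 9.81 * 3.91 = 38.3571.
sqrt(g*y) = sqrt(38.3571) = 6.1933.
Fr = 2.33 / 6.1933 = 0.3762.
Since Fr < 1, the flow is subcritical.

0.3762


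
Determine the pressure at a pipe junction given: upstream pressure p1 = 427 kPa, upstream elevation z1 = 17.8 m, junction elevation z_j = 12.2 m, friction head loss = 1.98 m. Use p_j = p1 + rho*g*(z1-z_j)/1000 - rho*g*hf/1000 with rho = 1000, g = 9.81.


Junction pressure: p_j = p1 + rho*g*(z1 - z_j)/1000 - rho*g*hf/1000.
Elevation term = 1000*9.81*(17.8 - 12.2)/1000 = 54.936 kPa.
Friction term = 1000*9.81*1.98/1000 = 19.424 kPa.
p_j = 427 + 54.936 - 19.424 = 462.51 kPa.

462.51


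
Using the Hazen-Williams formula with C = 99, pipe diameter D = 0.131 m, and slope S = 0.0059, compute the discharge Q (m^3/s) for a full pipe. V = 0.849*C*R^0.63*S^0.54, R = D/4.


For a full circular pipe, R = D/4 = 0.131/4 = 0.0328 m.
V = 0.849 * 99 * 0.0328^0.63 * 0.0059^0.54
  = 0.849 * 99 * 0.116033 * 0.062555
  = 0.6101 m/s.
Pipe area A = pi*D^2/4 = pi*0.131^2/4 = 0.0135 m^2.
Q = A * V = 0.0135 * 0.6101 = 0.0082 m^3/s.

0.0082


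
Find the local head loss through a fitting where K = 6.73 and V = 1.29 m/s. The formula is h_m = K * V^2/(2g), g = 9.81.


Minor loss formula: h_m = K * V^2/(2g).
V^2 = 1.29^2 = 1.6641.
V^2/(2g) = 1.6641 / 19.62 = 0.0848 m.
h_m = 6.73 * 0.0848 = 0.5708 m.

0.5708


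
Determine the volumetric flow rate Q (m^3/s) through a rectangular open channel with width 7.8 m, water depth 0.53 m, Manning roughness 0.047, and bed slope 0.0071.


For a rectangular channel, the cross-sectional area A = b * y = 7.8 * 0.53 = 4.13 m^2.
The wetted perimeter P = b + 2y = 7.8 + 2*0.53 = 8.86 m.
Hydraulic radius R = A/P = 4.13/8.86 = 0.4666 m.
Velocity V = (1/n)*R^(2/3)*S^(1/2) = (1/0.047)*0.4666^(2/3)*0.0071^(1/2) = 1.0785 m/s.
Discharge Q = A * V = 4.13 * 1.0785 = 4.459 m^3/s.

4.459


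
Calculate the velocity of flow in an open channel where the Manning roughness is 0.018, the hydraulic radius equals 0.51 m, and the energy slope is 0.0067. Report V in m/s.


Manning's equation gives V = (1/n) * R^(2/3) * S^(1/2).
First, compute R^(2/3) = 0.51^(2/3) = 0.6383.
Next, S^(1/2) = 0.0067^(1/2) = 0.081854.
Then 1/n = 1/0.018 = 55.56.
V = 55.56 * 0.6383 * 0.081854 = 2.9028 m/s.

2.9028


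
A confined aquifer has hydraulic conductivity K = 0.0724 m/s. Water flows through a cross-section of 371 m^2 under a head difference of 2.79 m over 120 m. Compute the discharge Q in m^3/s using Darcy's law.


Darcy's law: Q = K * A * i, where i = dh/L.
Hydraulic gradient i = 2.79 / 120 = 0.02325.
Q = 0.0724 * 371 * 0.02325
  = 0.6245 m^3/s.

0.6245


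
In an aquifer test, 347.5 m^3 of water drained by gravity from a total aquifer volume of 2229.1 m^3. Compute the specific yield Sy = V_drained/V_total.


Specific yield Sy = Volume drained / Total volume.
Sy = 347.5 / 2229.1
   = 0.1559.

0.1559


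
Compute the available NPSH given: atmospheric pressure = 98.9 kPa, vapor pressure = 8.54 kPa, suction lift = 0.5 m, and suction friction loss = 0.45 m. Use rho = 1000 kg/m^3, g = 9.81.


NPSHa = p_atm/(rho*g) - z_s - hf_s - p_vap/(rho*g).
p_atm/(rho*g) = 98.9*1000 / (1000*9.81) = 10.082 m.
p_vap/(rho*g) = 8.54*1000 / (1000*9.81) = 0.871 m.
NPSHa = 10.082 - 0.5 - 0.45 - 0.871
      = 8.26 m.

8.26


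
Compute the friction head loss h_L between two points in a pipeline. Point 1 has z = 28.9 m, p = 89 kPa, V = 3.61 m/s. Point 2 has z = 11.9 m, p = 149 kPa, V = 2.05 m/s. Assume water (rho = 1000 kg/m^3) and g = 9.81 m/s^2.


Total head at each section: H = z + p/(rho*g) + V^2/(2g).
H1 = 28.9 + 89*1000/(1000*9.81) + 3.61^2/(2*9.81)
   = 28.9 + 9.072 + 0.6642
   = 38.637 m.
H2 = 11.9 + 149*1000/(1000*9.81) + 2.05^2/(2*9.81)
   = 11.9 + 15.189 + 0.2142
   = 27.303 m.
h_L = H1 - H2 = 38.637 - 27.303 = 11.334 m.

11.334


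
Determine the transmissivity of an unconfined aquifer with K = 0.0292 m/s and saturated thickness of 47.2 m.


Transmissivity is defined as T = K * h.
T = 0.0292 * 47.2
  = 1.3782 m^2/s.

1.3782


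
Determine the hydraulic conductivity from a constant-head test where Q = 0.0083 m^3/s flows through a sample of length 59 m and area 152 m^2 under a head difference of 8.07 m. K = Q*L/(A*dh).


From K = Q*L / (A*dh):
Numerator: Q*L = 0.0083 * 59 = 0.4897.
Denominator: A*dh = 152 * 8.07 = 1226.64.
K = 0.4897 / 1226.64 = 0.000399 m/s.

0.000399


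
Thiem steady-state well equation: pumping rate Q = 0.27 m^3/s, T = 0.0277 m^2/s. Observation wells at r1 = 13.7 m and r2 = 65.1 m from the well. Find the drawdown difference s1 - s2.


Thiem equation: s1 - s2 = Q/(2*pi*T) * ln(r2/r1).
ln(r2/r1) = ln(65.1/13.7) = 1.5585.
Q/(2*pi*T) = 0.27 / (2*pi*0.0277) = 0.27 / 0.174 = 1.5513.
s1 - s2 = 1.5513 * 1.5585 = 2.4178 m.

2.4178


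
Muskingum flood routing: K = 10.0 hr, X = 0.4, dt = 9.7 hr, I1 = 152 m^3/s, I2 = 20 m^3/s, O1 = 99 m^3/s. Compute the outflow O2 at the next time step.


Muskingum coefficients:
denom = 2*K*(1-X) + dt = 2*10.0*(1-0.4) + 9.7 = 21.7.
C0 = (dt - 2*K*X)/denom = (9.7 - 2*10.0*0.4)/21.7 = 0.0783.
C1 = (dt + 2*K*X)/denom = (9.7 + 2*10.0*0.4)/21.7 = 0.8157.
C2 = (2*K*(1-X) - dt)/denom = 0.106.
O2 = C0*I2 + C1*I1 + C2*O1
   = 0.0783*20 + 0.8157*152 + 0.106*99
   = 136.04 m^3/s.

136.04


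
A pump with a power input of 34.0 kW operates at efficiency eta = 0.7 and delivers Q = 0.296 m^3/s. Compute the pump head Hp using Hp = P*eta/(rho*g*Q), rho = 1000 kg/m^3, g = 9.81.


Pump head formula: Hp = P * eta / (rho * g * Q).
Numerator: P * eta = 34.0 * 1000 * 0.7 = 23800.0 W.
Denominator: rho * g * Q = 1000 * 9.81 * 0.296 = 2903.76.
Hp = 23800.0 / 2903.76 = 8.2 m.

8.2


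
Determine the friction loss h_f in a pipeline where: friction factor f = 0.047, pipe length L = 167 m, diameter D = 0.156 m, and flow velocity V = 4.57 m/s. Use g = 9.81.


Darcy-Weisbach equation: h_f = f * (L/D) * V^2/(2g).
f * L/D = 0.047 * 167/0.156 = 50.3141.
V^2/(2g) = 4.57^2 / (2*9.81) = 20.8849 / 19.62 = 1.0645 m.
h_f = 50.3141 * 1.0645 = 53.558 m.

53.558


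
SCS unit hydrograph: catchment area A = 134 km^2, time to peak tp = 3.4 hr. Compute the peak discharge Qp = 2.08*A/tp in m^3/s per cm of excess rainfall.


SCS formula: Qp = 2.08 * A / tp.
Qp = 2.08 * 134 / 3.4
   = 278.72 / 3.4
   = 81.98 m^3/s per cm.

81.98


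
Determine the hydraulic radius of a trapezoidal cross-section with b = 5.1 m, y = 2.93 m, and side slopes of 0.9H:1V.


For a trapezoidal section with side slope z:
A = (b + z*y)*y = (5.1 + 0.9*2.93)*2.93 = 22.669 m^2.
P = b + 2*y*sqrt(1 + z^2) = 5.1 + 2*2.93*sqrt(1 + 0.9^2) = 12.984 m.
R = A/P = 22.669 / 12.984 = 1.746 m.

1.746


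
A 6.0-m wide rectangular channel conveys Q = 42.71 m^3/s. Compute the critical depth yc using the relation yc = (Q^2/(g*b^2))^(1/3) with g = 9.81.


Using yc = (Q^2 / (g * b^2))^(1/3):
Q^2 = 42.71^2 = 1824.14.
g * b^2 = 9.81 * 6.0^2 = 9.81 * 36.0 = 353.16.
Q^2 / (g*b^2) = 1824.14 / 353.16 = 5.1652.
yc = 5.1652^(1/3) = 1.7286 m.

1.7286


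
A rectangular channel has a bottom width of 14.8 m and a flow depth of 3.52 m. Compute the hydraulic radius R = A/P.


For a rectangular section:
Flow area A = b * y = 14.8 * 3.52 = 52.1 m^2.
Wetted perimeter P = b + 2y = 14.8 + 2*3.52 = 21.84 m.
Hydraulic radius R = A/P = 52.1 / 21.84 = 2.3853 m.

2.3853


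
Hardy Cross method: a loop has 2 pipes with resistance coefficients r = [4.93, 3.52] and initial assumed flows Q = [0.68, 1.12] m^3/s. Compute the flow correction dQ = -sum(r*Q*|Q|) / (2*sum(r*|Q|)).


Numerator terms (r*Q*|Q|): 4.93*0.68*|0.68| = 2.2796; 3.52*1.12*|1.12| = 4.4155.
Sum of numerator = 6.6951.
Denominator terms (r*|Q|): 4.93*|0.68| = 3.3524; 3.52*|1.12| = 3.9424.
2 * sum of denominator = 2 * 7.2948 = 14.5896.
dQ = -6.6951 / 14.5896 = -0.4589 m^3/s.

-0.4589


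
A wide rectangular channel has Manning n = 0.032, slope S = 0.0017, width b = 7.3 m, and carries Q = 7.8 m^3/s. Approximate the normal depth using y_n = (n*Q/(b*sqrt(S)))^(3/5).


We use the wide-channel approximation y_n = (n*Q/(b*sqrt(S)))^(3/5).
sqrt(S) = sqrt(0.0017) = 0.041231.
Numerator: n*Q = 0.032 * 7.8 = 0.2496.
Denominator: b*sqrt(S) = 7.3 * 0.041231 = 0.300986.
arg = 0.8293.
y_n = 0.8293^(3/5) = 0.8938 m.

0.8938


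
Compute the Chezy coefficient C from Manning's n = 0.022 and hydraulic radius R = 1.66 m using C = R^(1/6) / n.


The Chezy coefficient relates to Manning's n through C = R^(1/6) / n.
R^(1/6) = 1.66^(1/6) = 1.08814.
C = 1.08814 / 0.022 = 49.46 m^(1/2)/s.

49.46


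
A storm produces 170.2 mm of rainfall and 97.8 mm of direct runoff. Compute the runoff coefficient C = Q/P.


The runoff coefficient C = runoff depth / rainfall depth.
C = 97.8 / 170.2
  = 0.5746.

0.5746
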